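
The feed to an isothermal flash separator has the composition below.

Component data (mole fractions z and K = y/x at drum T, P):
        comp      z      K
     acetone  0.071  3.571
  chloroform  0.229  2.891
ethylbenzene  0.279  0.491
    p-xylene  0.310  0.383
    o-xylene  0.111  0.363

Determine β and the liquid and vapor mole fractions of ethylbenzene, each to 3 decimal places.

Rachford–Rice: g(β) = Σ zᵢ(Kᵢ−1)/(1+β(Kᵢ−1)) = 0.
Feasibility: ΣzᵢKᵢ = 1.212, Σzᵢ/Kᵢ = 1.783 — both > 1, two phases present.
Newton–Raphson from β = 0.34:
  β = 0.340: g = -0.1431, g' = -0.805 → β = 0.162
  β = 0.162: g = 0.0139, g' = -1.001 → β = 0.176
Converged at β = 0.176.
Compositions from xᵢ = zᵢ/(1+β(Kᵢ−1)), yᵢ = Kᵢxᵢ:
  acetone: x = 0.049, y = 0.174
  chloroform: x = 0.172, y = 0.496
  ethylbenzene: x = 0.307, y = 0.151
  p-xylene: x = 0.348, y = 0.133
  o-xylene: x = 0.125, y = 0.045

β = 0.176, x_ethylbenzene = 0.307, y_ethylbenzene = 0.151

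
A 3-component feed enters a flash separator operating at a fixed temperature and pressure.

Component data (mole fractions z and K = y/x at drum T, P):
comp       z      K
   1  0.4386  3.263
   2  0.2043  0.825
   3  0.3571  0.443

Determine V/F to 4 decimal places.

V/F = 0.7270

Rachford–Rice: g(V/F) = Σ zᵢ(Kᵢ−1)/(1+V/F(Kᵢ−1)) = 0.
g(0) = ΣzᵢKᵢ − 1 = 0.7579 and g(1) = 1 − Σzᵢ/Kᵢ = -0.1881, so a root lies in (0, 1).
Newton iteration, V/F⁰ = 0.47:
  V/F = 0.4700: g = 0.17258, g' = -0.7382 → V/F = 0.7038
  V/F = 0.7038: g = 0.01490, g' = -0.6420 → V/F = 0.7270
Converged at V/F = 0.7270.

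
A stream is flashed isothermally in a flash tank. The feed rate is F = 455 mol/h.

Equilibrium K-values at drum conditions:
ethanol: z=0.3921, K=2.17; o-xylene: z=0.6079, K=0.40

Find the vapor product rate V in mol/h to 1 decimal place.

Rachford–Rice: g(ψ) = Σ zᵢ(Kᵢ−1)/(1+ψ(Kᵢ−1)) = 0.
g(0) = ΣzᵢKᵢ − 1 = 0.0940 and g(1) = 1 − Σzᵢ/Kᵢ = -0.7004, so a root lies in (0, 1).
Binary case is linear: z₁(K₁−1)(1+ψ(K₂−1)) + z₂(K₂−1)(1+ψ(K₁−1)) = 0
⇒ ψ = [z₁(K₁−1)+z₂(K₂−1)] / [−(K₁−1)(K₂−1)] = 0.09402/0.70200 = 0.1339
Then V = ψ·F = 0.1339·455 = 60.9 mol/h and L = F − V = 394.1 mol/h.

V = 60.9 mol/h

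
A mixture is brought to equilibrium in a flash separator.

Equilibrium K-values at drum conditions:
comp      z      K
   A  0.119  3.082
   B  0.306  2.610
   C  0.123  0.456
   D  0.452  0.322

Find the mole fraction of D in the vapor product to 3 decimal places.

y_D = 0.186

Material balance + equilibrium reduce to Σ zᵢ(Kᵢ−1)/(1+β(Kᵢ−1)) = 0.
Feasibility: ΣzᵢKᵢ = 1.367, Σzᵢ/Kᵢ = 1.829 — both > 1, two phases present.
Iterate (Newton) starting at β = 0.62:
  β = 0.620: g = -0.2750, g' = -0.998 → β = 0.345
  β = 0.345: g = -0.0211, g' = -0.912 → β = 0.321
  β = 0.321: g = 0.0001, g' = -0.923 → β = 0.322
Converged at β = 0.322.
Compositions from xᵢ = zᵢ/(1+β(Kᵢ−1)), yᵢ = Kᵢxᵢ:
  A: x = 0.071, y = 0.220
  B: x = 0.202, y = 0.526
  C: x = 0.149, y = 0.068
  D: x = 0.578, y = 0.186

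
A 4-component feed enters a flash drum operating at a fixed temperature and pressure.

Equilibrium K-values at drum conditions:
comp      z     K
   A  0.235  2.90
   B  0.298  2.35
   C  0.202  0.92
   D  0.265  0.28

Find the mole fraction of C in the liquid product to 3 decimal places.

x_C = 0.214

Rachford–Rice: g(V/F) = Σ zᵢ(Kᵢ−1)/(1+V/F(Kᵢ−1)) = 0.
g(0) = ΣzᵢKᵢ − 1 = 0.642 and g(1) = 1 − Σzᵢ/Kᵢ = -0.374, so a root lies in (0, 1).
Iterate (Newton) starting at V/F = 0.5:
  V/F = 0.500: g = 0.1542, g' = -0.753 → V/F = 0.705
  V/F = 0.705: g = -0.0073, g' = -0.865 → V/F = 0.696
Converged at V/F = 0.696.
Compositions from xᵢ = zᵢ/(1+V/F(Kᵢ−1)), yᵢ = Kᵢxᵢ:
  A: x = 0.101, y = 0.293
  B: x = 0.154, y = 0.361
  C: x = 0.214, y = 0.197
  D: x = 0.531, y = 0.149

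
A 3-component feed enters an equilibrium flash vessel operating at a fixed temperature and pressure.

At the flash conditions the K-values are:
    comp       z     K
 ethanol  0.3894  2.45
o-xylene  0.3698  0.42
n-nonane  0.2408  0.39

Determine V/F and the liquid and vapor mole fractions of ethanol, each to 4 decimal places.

Rachford–Rice: g(V/F) = Σ zᵢ(Kᵢ−1)/(1+V/F(Kᵢ−1)) = 0.
Check two-phase: ΣzᵢKᵢ = 1.2033 > 1 and Σzᵢ/Kᵢ = 1.6569 > 1, so g(0) = 0.2033 > 0 and g(1) = -0.6569 < 0.
Iterate (Newton) starting at V/F = 0.45:
  V/F = 0.4500: g = -0.15102, g' = -0.6978 → V/F = 0.2336
  V/F = 0.2336: g = 0.00238, g' = -0.7451 → V/F = 0.2368
Converged at V/F = 0.2368.
Compositions from xᵢ = zᵢ/(1+V/F(Kᵢ−1)), yᵢ = Kᵢxᵢ:
  ethanol: x = 0.2899, y = 0.7102
  o-xylene: x = 0.4287, y = 0.1800
  n-nonane: x = 0.2815, y = 0.1098

V/F = 0.2368, x_ethanol = 0.2899, y_ethanol = 0.7102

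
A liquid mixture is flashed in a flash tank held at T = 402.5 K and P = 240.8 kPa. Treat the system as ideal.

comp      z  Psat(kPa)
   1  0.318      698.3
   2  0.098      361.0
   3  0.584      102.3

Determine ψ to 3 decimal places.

Raoult's law: Kᵢ = Pᵢˢᵃᵗ/P = Pᵢˢᵃᵗ/240.8.
  K_1 = 698.3/240.8 = 2.89992, K_2 = 361.0/240.8 = 1.49917, K_3 = 102.3/240.8 = 0.42483
Let ψ = V/F and solve Σ zᵢ(Kᵢ−1)/(1+ψ(Kᵢ−1)) = 0.
Feasibility: ΣzᵢKᵢ = 1.317, Σzᵢ/Kᵢ = 1.550 — both > 1, two phases present.
Newton–Raphson from ψ = 0.5:
  ψ = 0.500: g = -0.1225, g' = -0.698 → ψ = 0.325
  ψ = 0.325: g = 0.0028, g' = -0.749 → ψ = 0.328
Converged at ψ = 0.328.

ψ = 0.328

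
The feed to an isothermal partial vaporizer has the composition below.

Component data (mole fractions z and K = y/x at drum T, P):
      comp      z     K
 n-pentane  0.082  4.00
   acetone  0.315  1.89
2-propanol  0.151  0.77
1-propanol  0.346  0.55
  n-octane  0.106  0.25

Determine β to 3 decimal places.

Material balance + equilibrium reduce to Σ zᵢ(Kᵢ−1)/(1+β(Kᵢ−1)) = 0.
Feasibility: ΣzᵢKᵢ = 1.256, Σzᵢ/Kᵢ = 1.436 — both > 1, two phases present.
Newton iteration, β⁰ = 0.5:
  β = 0.500: g = -0.0749, g' = -0.517 → β = 0.355
  β = 0.355: g = 0.0007, g' = -0.537 → β = 0.356
Converged at β = 0.356.

β = 0.356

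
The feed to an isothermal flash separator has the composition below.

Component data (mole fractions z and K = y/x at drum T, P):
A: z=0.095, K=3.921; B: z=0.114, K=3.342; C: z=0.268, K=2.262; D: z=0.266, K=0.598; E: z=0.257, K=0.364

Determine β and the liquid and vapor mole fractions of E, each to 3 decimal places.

β = 0.599, x_E = 0.415, y_E = 0.151

Newton iteration, β⁰ = 0.43:
  β = 0.430: g = 0.1210, g' = -0.754 → β = 0.591
  β = 0.591: g = 0.0057, g' = -0.700 → β = 0.599
Converged at β = 0.599.
Compositions from xᵢ = zᵢ/(1+β(Kᵢ−1)), yᵢ = Kᵢxᵢ:
  A: x = 0.035, y = 0.136
  B: x = 0.047, y = 0.159
  C: x = 0.153, y = 0.345
  D: x = 0.350, y = 0.209
  E: x = 0.415, y = 0.151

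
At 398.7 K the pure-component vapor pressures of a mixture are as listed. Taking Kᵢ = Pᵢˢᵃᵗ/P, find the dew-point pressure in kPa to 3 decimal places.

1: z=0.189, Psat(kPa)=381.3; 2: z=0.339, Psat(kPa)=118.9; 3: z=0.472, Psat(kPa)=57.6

At the dew point ψ → 1, so Σzᵢ/Kᵢ = 1 with Kᵢ = Pᵢˢᵃᵗ/P ⇒ 1/P = Σzᵢ/Pᵢˢᵃᵗ.
1/P = 0.189/381.3 + 0.339/118.9 + 0.472/57.6 = 0.011541 ⇒ P = 86.646 kPa

Pdew = 86.646 kPa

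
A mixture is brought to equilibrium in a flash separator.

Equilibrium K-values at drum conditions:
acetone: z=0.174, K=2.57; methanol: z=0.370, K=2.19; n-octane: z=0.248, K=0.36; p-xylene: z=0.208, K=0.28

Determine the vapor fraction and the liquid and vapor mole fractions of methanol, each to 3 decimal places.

Rachford–Rice: g(ψ) = Σ zᵢ(Kᵢ−1)/(1+ψ(Kᵢ−1)) = 0.
Feasibility: ΣzᵢKᵢ = 1.405, Σzᵢ/Kᵢ = 1.668 — both > 1, two phases present.
Newton–Raphson from ψ = 0.43:
  ψ = 0.430: g = 0.0184, g' = -0.802 → ψ = 0.453
Converged at ψ = 0.453.
Compositions from xᵢ = zᵢ/(1+ψ(Kᵢ−1)), yᵢ = Kᵢxᵢ:
  acetone: x = 0.102, y = 0.261
  methanol: x = 0.240, y = 0.527
  n-octane: x = 0.349, y = 0.126
  p-xylene: x = 0.309, y = 0.086

ψ = 0.453, x_methanol = 0.240, y_methanol = 0.527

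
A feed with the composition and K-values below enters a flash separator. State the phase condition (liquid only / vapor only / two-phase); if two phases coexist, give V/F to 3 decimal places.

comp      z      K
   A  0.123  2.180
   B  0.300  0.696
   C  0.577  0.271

ΣzᵢKᵢ = 0.633; Σzᵢ/Kᵢ = 2.617.
Since ΣzᵢKᵢ < 1 the mixture is below its bubble point — single liquid phase.

liquid only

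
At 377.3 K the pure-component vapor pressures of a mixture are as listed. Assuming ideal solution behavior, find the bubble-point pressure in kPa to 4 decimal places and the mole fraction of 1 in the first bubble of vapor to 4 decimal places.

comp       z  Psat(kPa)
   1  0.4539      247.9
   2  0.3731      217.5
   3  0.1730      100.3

At the bubble point ψ → 0, so ΣzᵢKᵢ = 1 with Kᵢ = Pᵢˢᵃᵗ/P ⇒ P = ΣzᵢPᵢˢᵃᵗ.
P = 0.4539·247.9 + 0.3731·217.5 + 0.1730·100.3 = 211.0230 kPa
yᵢ = zᵢPᵢˢᵃᵗ/P ⇒ y_1 = 0.4539·247.9/211.0230 = 0.5332

Pbub = 211.0230 kPa, y_1 = 0.5332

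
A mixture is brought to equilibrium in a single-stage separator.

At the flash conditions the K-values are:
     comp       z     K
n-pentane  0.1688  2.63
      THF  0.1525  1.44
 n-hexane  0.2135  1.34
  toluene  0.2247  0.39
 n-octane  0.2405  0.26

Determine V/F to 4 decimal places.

V/F = 0.1534

Rachford–Rice: g(V/F) = Σ zᵢ(Kᵢ−1)/(1+V/F(Kᵢ−1)) = 0.
Feasibility: ΣzᵢKᵢ = 1.0998, Σzᵢ/Kᵢ = 1.8306 — both > 1, two phases present.
Iterate (Newton) starting at V/F = 0.64:
  V/F = 0.6400: g = -0.31630, g' = -0.8423 → V/F = 0.2645
  V/F = 0.2645: g = -0.06575, g' = -0.5859 → V/F = 0.1523
  V/F = 0.1523: g = 0.00066, g' = -0.6050 → V/F = 0.1534
Converged at V/F = 0.1534.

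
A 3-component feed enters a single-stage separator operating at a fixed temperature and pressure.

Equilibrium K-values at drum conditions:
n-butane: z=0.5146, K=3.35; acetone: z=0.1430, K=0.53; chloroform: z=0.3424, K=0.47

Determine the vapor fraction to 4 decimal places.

ψ = 0.7960

Iterate (Newton) starting at ψ = 0.5:
  ψ = 0.5000: g = 0.22125, g' = -0.8328 → ψ = 0.7657
  ψ = 0.7657: g = 0.02159, g' = -0.7122 → ψ = 0.7960
Converged at ψ = 0.7960.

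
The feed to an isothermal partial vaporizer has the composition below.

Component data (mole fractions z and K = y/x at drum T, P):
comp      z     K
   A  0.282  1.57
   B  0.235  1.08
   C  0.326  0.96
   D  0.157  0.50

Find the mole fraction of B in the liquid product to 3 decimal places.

x_B = 0.223

Rachford–Rice: g(ψ) = Σ zᵢ(Kᵢ−1)/(1+ψ(Kᵢ−1)) = 0.
g(0) = ΣzᵢKᵢ − 1 = 0.088 and g(1) = 1 − Σzᵢ/Kᵢ = -0.051, so a root lies in (0, 1).
Iterate (Newton) starting at ψ = 0.67:
  ψ = 0.670: g = 0.0027, g' = -0.139 → ψ = 0.690
  ψ = 0.690: g = -0.0000, g' = -0.141 → ψ = 0.689
Converged at ψ = 0.689.
Compositions from xᵢ = zᵢ/(1+ψ(Kᵢ−1)), yᵢ = Kᵢxᵢ:
  A: x = 0.202, y = 0.318
  B: x = 0.223, y = 0.241
  C: x = 0.335, y = 0.322
  D: x = 0.240, y = 0.120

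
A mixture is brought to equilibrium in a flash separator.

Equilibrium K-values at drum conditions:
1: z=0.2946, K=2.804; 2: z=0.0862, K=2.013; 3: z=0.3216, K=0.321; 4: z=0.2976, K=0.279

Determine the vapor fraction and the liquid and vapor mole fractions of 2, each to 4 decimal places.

Let ψ = V/F and solve Σ zᵢ(Kᵢ−1)/(1+ψ(Kᵢ−1)) = 0.
Check two-phase: ΣzᵢKᵢ = 1.1858 > 1 and Σzᵢ/Kᵢ = 2.2164 > 1, so g(0) = 0.1858 > 0 and g(1) = -1.2164 < 0.
Iterate (Newton) starting at ψ = 0.36:
  ψ = 0.3600: g = -0.19261, g' = -0.9418 → ψ = 0.1555
  ψ = 0.1555: g = 0.00467, g' = -1.0323 → ψ = 0.1600
Converged at ψ = 0.1600.
Compositions from xᵢ = zᵢ/(1+ψ(Kᵢ−1)), yᵢ = Kᵢxᵢ:
  1: x = 0.2286, y = 0.6410
  2: x = 0.0742, y = 0.1493
  3: x = 0.3608, y = 0.1158
  4: x = 0.3364, y = 0.0939

ψ = 0.1600, x_2 = 0.0742, y_2 = 0.1493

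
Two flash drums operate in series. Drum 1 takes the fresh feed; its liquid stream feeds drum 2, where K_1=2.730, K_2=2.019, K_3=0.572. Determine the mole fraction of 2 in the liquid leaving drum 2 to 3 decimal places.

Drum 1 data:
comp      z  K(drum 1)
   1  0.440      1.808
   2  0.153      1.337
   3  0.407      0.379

Drum 1:
Rachford–Rice: g(ψ₁) = Σ zᵢ(Kᵢ−1)/(1+ψ₁(Kᵢ−1)) = 0.
g(0) = ΣzᵢKᵢ − 1 = 0.154 and g(1) = 1 − Σzᵢ/Kᵢ = -0.432, so a root lies in (0, 1).
Newton–Raphson from ψ₁ = 0.48:
  ψ₁ = 0.480: g = -0.0595, g' = -0.481 → ψ₁ = 0.356
  ψ₁ = 0.356: g = -0.0024, g' = -0.446 → ψ₁ = 0.351
Converged at ψ₁ = 0.351.
Drum-1 compositions:
  1: x = 0.343, y = 0.620
  2: x = 0.137, y = 0.183
  3: x = 0.520, y = 0.197
Drum-2 feed = drum-1 liquid: z₂ = (0.3428, 0.1368, 0.5203).
Drum 2:
Rachford–Rice: g(ψ₂) = Σ zᵢ(Kᵢ−1)/(1+ψ₂(Kᵢ−1)) = 0.
Check two-phase: ΣzᵢKᵢ = 1.510 > 1 and Σzᵢ/Kᵢ = 1.103 > 1, so g(0) = 0.510 > 0 and g(1) = -0.103 < 0.
Iterate (Newton) starting at ψ₂ = 0.5:
  ψ₂ = 0.500: g = 0.1271, g' = -0.512 → ψ₂ = 0.748
  ψ₂ = 0.748: g = 0.0099, g' = -0.447 → ψ₂ = 0.771
Converged at ψ₂ = 0.771.
  1: x = 0.147, y = 0.401
  2: x = 0.077, y = 0.155
  3: x = 0.776, y = 0.444

x_2 (drum 2) = 0.077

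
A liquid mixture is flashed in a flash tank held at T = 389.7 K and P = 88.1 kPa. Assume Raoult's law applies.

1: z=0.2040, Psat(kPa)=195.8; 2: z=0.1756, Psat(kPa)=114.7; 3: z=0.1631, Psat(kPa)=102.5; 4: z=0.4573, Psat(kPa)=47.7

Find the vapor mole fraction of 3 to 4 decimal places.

Raoult's law: Kᵢ = Pᵢˢᵃᵗ/P = Pᵢˢᵃᵗ/88.1.
  K_1 = 195.8/88.1 = 2.222474, K_2 = 114.7/88.1 = 1.301930, K_3 = 102.5/88.1 = 1.163451, K_4 = 47.7/88.1 = 0.541430
Let ψ = V/F and solve Σ zᵢ(Kᵢ−1)/(1+ψ(Kᵢ−1)) = 0.
g(0) = ΣzᵢKᵢ − 1 = 0.1194 and g(1) = 1 − Σzᵢ/Kᵢ = -0.2115, so a root lies in (0, 1).
Iterate (Newton) starting at ψ = 0.65:
  ψ = 0.6500: g = -0.09137, g' = -0.3046 → ψ = 0.3500
  ψ = 0.3500: g = -0.00198, g' = -0.3030 → ψ = 0.3435
Converged at ψ = 0.3435.
Compositions from xᵢ = zᵢ/(1+ψ(Kᵢ−1)), yᵢ = Kᵢxᵢ:
  1: x = 0.1437, y = 0.3193
  2: x = 0.1591, y = 0.2071
  3: x = 0.1544, y = 0.1797
  4: x = 0.5428, y = 0.2939

y_3 = 0.1797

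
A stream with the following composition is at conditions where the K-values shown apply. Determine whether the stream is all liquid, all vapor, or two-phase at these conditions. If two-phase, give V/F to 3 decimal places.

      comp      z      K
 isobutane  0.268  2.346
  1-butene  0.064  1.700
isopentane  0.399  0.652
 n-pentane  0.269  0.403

two-phase, V/F = 0.184

ΣzᵢKᵢ = 1.106; Σzᵢ/Kᵢ = 1.431.
Both exceed 1, so a two-phase solution exists.
Rachford–Rice: g(ψ) = Σ zᵢ(Kᵢ−1)/(1+ψ(Kᵢ−1)) = 0.
Newton iteration, ψ⁰ = 0.5:
  ψ = 0.500: g = -0.1482, g' = -0.456 → ψ = 0.175
  ψ = 0.175: g = 0.0046, g' = -0.517 → ψ = 0.184
Converged at ψ = 0.184.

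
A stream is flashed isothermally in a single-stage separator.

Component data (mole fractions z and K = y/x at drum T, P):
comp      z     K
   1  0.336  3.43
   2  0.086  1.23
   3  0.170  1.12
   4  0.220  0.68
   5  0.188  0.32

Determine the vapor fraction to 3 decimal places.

Let ψ = V/F and solve Σ zᵢ(Kᵢ−1)/(1+ψ(Kᵢ−1)) = 0.
g(0) = ΣzᵢKᵢ − 1 = 0.658 and g(1) = 1 − Σzᵢ/Kᵢ = -0.231, so a root lies in (0, 1).
Newton–Raphson from ψ = 0.5:
  ψ = 0.500: g = 0.1281, g' = -0.642 → ψ = 0.700
  ψ = 0.700: g = 0.0037, g' = -0.631 → ψ = 0.705
Converged at ψ = 0.705.

ψ = 0.705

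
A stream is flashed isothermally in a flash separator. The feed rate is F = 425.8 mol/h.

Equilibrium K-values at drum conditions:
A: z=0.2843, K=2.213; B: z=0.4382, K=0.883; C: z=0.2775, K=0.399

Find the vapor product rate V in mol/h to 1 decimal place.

Rachford–Rice: g(ψ) = Σ zᵢ(Kᵢ−1)/(1+ψ(Kᵢ−1)) = 0.
Feasibility: ΣzᵢKᵢ = 1.1268, Σzᵢ/Kᵢ = 1.3202 — both > 1, two phases present.
Iterate (Newton) starting at ψ = 0.5:
  ψ = 0.5000: g = -0.07822, g' = -0.3737 → ψ = 0.2907
  ψ = 0.2907: g = -0.00020, g' = -0.3822 → ψ = 0.2902
Converged at ψ = 0.2902.
Then V = ψ·F = 0.2902·425.8 = 123.6 mol/h and L = F − V = 302.2 mol/h.

V = 123.6 mol/h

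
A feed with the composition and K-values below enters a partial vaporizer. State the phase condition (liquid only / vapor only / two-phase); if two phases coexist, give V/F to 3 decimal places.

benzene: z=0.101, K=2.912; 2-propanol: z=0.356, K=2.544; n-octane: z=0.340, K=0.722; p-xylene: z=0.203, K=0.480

ΣzᵢKᵢ = 1.543; Σzᵢ/Kᵢ = 1.068.
Both exceed 1, so a two-phase solution exists.
Let ψ = V/F and solve Σ zᵢ(Kᵢ−1)/(1+ψ(Kᵢ−1)) = 0.
Newton iteration, ψ⁰ = 0.37:
  ψ = 0.370: g = 0.2269, g' = -0.587 → ψ = 0.756
  ψ = 0.756: g = 0.0388, g' = -0.434 → ψ = 0.846
Converged at ψ = 0.846.

two-phase, V/F = 0.846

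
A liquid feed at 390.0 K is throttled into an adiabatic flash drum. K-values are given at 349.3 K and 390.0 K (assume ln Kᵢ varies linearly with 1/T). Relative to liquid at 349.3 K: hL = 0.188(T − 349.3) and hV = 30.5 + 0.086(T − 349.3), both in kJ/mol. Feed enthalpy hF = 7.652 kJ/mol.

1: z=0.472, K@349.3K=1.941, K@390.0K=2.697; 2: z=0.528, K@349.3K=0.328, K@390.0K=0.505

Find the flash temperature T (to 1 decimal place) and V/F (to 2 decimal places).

T = 355.0 K, V/F = 0.22

Adiabatic flash: solve Rachford–Rice at each trial T, then check hF = ψ·hV(T) + (1−ψ)·hL(T).
  T = 349.3 K: K = (1.941, 0.328), RR gives ψ = 0.141, H_out = 4.309 kJ/mol
  T = 390.0 K: K = (2.697, 0.505), RR gives ψ = 0.642, H_out = 24.578 kJ/mol
  T = 369.6 K: K = (2.308, 0.412), RR gives ψ = 0.399, H_out = 15.146 kJ/mol
  T = 359.5 K: K = (2.123, 0.369), RR gives ψ = 0.277, H_out = 10.092 kJ/mol
  T = 354.4 K: K = (2.031, 0.348), RR gives ψ = 0.212, H_out = 7.313 kJ/mol
  T = 356.9 K: K = (2.076, 0.358), RR gives ψ = 0.245, H_out = 8.700 kJ/mol
  T = 355.6 K: K = (2.052, 0.353), RR gives ψ = 0.228, H_out = 7.985 kJ/mol
Linear interpolation between T = 354.4 (H_out = 7.313) and T = 355.6 (H_out = 7.985) on hF = 7.652 gives T ≈ 355.0 K, at which ψ = 0.22.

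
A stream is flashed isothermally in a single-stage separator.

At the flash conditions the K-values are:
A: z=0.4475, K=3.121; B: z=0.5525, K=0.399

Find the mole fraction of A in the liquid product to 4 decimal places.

Rachford–Rice: g(V/F) = Σ zᵢ(Kᵢ−1)/(1+V/F(Kᵢ−1)) = 0.
Check two-phase: ΣzᵢKᵢ = 1.6171 > 1 and Σzᵢ/Kᵢ = 1.5281 > 1, so g(0) = 0.6171 > 0 and g(1) = -0.5281 < 0.
Binary case is linear: z₁(K₁−1)(1+V/F(K₂−1)) + z₂(K₂−1)(1+V/F(K₁−1)) = 0
⇒ V/F = [z₁(K₁−1)+z₂(K₂−1)] / [−(K₁−1)(K₂−1)] = 0.61710/1.27472 = 0.4841
Compositions from xᵢ = zᵢ/(1+V/F(Kᵢ−1)), yᵢ = Kᵢxᵢ:
  A: x = 0.2208, y = 0.6891
  B: x = 0.7792, y = 0.3109

x_A = 0.2208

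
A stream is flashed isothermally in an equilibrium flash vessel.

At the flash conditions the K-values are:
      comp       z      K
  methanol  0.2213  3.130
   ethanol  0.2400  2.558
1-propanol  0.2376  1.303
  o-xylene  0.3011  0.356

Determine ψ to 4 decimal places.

Material balance + equilibrium reduce to Σ zᵢ(Kᵢ−1)/(1+ψ(Kᵢ−1)) = 0.
Feasibility: ΣzᵢKᵢ = 1.7234, Σzᵢ/Kᵢ = 1.1927 — both > 1, two phases present.
Newton–Raphson from ψ = 0.5:
  ψ = 0.5000: g = 0.21497, g' = -0.7076 → ψ = 0.8038
  ψ = 0.8038: g = -0.00429, g' = -0.8022 → ψ = 0.7984
Converged at ψ = 0.7984.

ψ = 0.7984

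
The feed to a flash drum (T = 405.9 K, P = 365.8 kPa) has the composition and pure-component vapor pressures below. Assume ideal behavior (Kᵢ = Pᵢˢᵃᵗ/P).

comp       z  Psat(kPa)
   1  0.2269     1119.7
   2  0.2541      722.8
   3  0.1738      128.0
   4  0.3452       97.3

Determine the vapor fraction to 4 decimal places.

ψ = 0.3167

Raoult's law: Kᵢ = Pᵢˢᵃᵗ/P = Pᵢˢᵃᵗ/365.8.
  K_1 = 1119.7/365.8 = 3.060962, K_2 = 722.8/365.8 = 1.975943, K_3 = 128.0/365.8 = 0.349918, K_4 = 97.3/365.8 = 0.265992
Let ψ = V/F and solve Σ zᵢ(Kᵢ−1)/(1+ψ(Kᵢ−1)) = 0.
Check two-phase: ΣzᵢKᵢ = 1.3493 > 1 and Σzᵢ/Kᵢ = 1.9972 > 1, so g(0) = 0.3493 > 0 and g(1) = -0.9972 < 0.
Iterate (Newton) starting at ψ = 0.42:
  ψ = 0.4200: g = -0.09517, g' = -0.9263 → ψ = 0.3173
  ψ = 0.3173: g = -0.00053, g' = -0.9261 → ψ = 0.3167
Converged at ψ = 0.3167.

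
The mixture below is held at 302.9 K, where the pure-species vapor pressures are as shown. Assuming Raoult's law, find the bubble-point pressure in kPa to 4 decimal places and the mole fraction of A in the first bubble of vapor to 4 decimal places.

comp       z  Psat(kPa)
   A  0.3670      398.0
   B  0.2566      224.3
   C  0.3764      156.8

At the bubble point ψ → 0, so ΣzᵢKᵢ = 1 with Kᵢ = Pᵢˢᵃᵗ/P ⇒ P = ΣzᵢPᵢˢᵃᵗ.
P = 0.3670·398.0 + 0.2566·224.3 + 0.3764·156.8 = 262.6409 kPa
yᵢ = zᵢPᵢˢᵃᵗ/P ⇒ y_A = 0.3670·398.0/262.6409 = 0.5561

Pbub = 262.6409 kPa, y_A = 0.5561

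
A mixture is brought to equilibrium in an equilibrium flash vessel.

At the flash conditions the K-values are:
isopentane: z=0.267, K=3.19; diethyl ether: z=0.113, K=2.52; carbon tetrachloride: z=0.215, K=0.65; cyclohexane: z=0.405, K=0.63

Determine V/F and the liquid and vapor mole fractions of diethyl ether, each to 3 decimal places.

V/F = 0.730, x_diethyl ether = 0.054, y_diethyl ether = 0.135

Newton iteration, V/F⁰ = 0.54:
  V/F = 0.540: g = 0.0822, g' = -0.474 → V/F = 0.713
  V/F = 0.713: g = 0.0068, g' = -0.404 → V/F = 0.730
Converged at V/F = 0.730.
Compositions from xᵢ = zᵢ/(1+V/F(Kᵢ−1)), yᵢ = Kᵢxᵢ:
  isopentane: x = 0.103, y = 0.328
  diethyl ether: x = 0.054, y = 0.135
  carbon tetrachloride: x = 0.289, y = 0.188
  cyclohexane: x = 0.555, y = 0.350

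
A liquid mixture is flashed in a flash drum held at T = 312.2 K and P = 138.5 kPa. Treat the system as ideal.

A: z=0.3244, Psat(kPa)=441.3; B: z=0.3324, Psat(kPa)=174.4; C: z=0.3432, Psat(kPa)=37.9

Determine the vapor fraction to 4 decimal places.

ψ = 0.5288

Raoult's law: Kᵢ = Pᵢˢᵃᵗ/P = Pᵢˢᵃᵗ/138.5.
  K_A = 441.3/138.5 = 3.186282, K_B = 174.4/138.5 = 1.259206, K_C = 37.9/138.5 = 0.273646
Material balance + equilibrium reduce to Σ zᵢ(Kᵢ−1)/(1+ψ(Kᵢ−1)) = 0.
g(0) = ΣzᵢKᵢ − 1 = 0.5461 and g(1) = 1 − Σzᵢ/Kᵢ = -0.6200, so a root lies in (0, 1).
Newton iteration, ψ⁰ = 0.63:
  ψ = 0.6300: g = -0.08721, g' = -0.9063 → ψ = 0.5338
  ψ = 0.5338: g = -0.00416, g' = -0.8304 → ψ = 0.5288
Converged at ψ = 0.5288.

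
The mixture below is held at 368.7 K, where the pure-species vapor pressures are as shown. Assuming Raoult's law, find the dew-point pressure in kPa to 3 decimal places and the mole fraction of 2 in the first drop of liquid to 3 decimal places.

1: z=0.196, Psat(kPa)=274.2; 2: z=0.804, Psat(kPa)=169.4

At the dew point ψ → 1, so Σzᵢ/Kᵢ = 1 with Kᵢ = Pᵢˢᵃᵗ/P ⇒ 1/P = Σzᵢ/Pᵢˢᵃᵗ.
1/P = 0.196/274.2 + 0.804/169.4 = 0.005461 ⇒ P = 183.118 kPa
xᵢ = zᵢP/Pᵢˢᵃᵗ ⇒ x_2 = 0.804·183.118/169.4 = 0.869

Pdew = 183.118 kPa, x_2 = 0.869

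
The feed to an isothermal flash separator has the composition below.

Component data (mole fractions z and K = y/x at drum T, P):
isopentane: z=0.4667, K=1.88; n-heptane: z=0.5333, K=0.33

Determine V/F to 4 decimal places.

Material balance + equilibrium reduce to Σ zᵢ(Kᵢ−1)/(1+V/F(Kᵢ−1)) = 0.
g(0) = ΣzᵢKᵢ − 1 = 0.0534 and g(1) = 1 − Σzᵢ/Kᵢ = -0.8643, so a root lies in (0, 1).
Newton–Raphson from V/F = 0.63:
  V/F = 0.6300: g = -0.35408, g' = -0.8664 → V/F = 0.2213
  V/F = 0.2213: g = -0.07578, g' = -0.5832 → V/F = 0.0914
  V/F = 0.0914: g = -0.00049, g' = -0.5813 → V/F = 0.0905
Converged at V/F = 0.0905.

V/F = 0.0905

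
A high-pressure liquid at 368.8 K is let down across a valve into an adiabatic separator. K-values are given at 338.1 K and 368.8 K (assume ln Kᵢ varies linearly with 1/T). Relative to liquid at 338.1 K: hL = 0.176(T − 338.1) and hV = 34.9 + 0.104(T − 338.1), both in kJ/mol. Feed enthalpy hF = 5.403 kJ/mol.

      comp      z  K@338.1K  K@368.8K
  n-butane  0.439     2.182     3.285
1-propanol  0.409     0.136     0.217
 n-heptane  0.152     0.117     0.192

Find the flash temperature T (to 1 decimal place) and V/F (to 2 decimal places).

Adiabatic flash: solve Rachford–Rice at each trial T, then check hF = ψ·hV(T) + (1−ψ)·hL(T).
  T = 338.1 K: K = (2.182, 0.136, 0.117), RR gives ψ = 0.030, H_out = 1.063 kJ/mol
  T = 368.8 K: K = (3.285, 0.217, 0.192), RR gives ψ = 0.310, H_out = 15.547 kJ/mol
  T = 353.5 K: K = (2.703, 0.174, 0.152), RR gives ψ = 0.198, H_out = 9.402 kJ/mol
  T = 345.8 K: K = (2.434, 0.154, 0.134), RR gives ψ = 0.124, H_out = 5.630 kJ/mol
  T = 342.0 K: K = (2.308, 0.145, 0.125), RR gives ψ = 0.081, H_out = 3.500 kJ/mol
  T = 343.9 K: K = (2.371, 0.150, 0.129), RR gives ψ = 0.104, H_out = 4.592 kJ/mol
Linear interpolation between T = 343.9 (H_out = 4.592) and T = 345.8 (H_out = 5.630) on hF = 5.403 gives T ≈ 345.4 K, at which ψ = 0.12.

T = 345.4 K, V/F = 0.12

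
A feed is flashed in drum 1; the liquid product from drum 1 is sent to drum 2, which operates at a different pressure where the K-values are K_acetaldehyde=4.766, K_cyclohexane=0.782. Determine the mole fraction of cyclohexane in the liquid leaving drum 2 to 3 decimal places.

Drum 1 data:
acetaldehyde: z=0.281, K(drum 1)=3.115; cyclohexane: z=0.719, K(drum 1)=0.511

Drum 1:
Rachford–Rice: g(ψ₁) = Σ zᵢ(Kᵢ−1)/(1+ψ₁(Kᵢ−1)) = 0.
Feasibility: ΣzᵢKᵢ = 1.243, Σzᵢ/Kᵢ = 1.497 — both > 1, two phases present.
Binary case is linear: z₁(K₁−1)(1+ψ₁(K₂−1)) + z₂(K₂−1)(1+ψ₁(K₁−1)) = 0
⇒ ψ₁ = [z₁(K₁−1)+z₂(K₂−1)] / [−(K₁−1)(K₂−1)] = 0.2427/1.0342 = 0.235
Drum-1 compositions:
  acetaldehyde: x = 0.188, y = 0.585
  cyclohexane: x = 0.812, y = 0.415
Drum-2 feed = drum-1 liquid: z₂ = (0.1878, 0.8122).
Drum 2:
Let ψ₂ = V/F and solve Σ zᵢ(Kᵢ−1)/(1+ψ₂(Kᵢ−1)) = 0.
Feasibility: ΣzᵢKᵢ = 1.530, Σzᵢ/Kᵢ = 1.078 — both > 1, two phases present.
Iterate (Newton) starting at ψ₂ = 0.5:
  ψ₂ = 0.500: g = 0.0466, g' = -0.369 → ψ₂ = 0.626
  ψ₂ = 0.626: g = 0.0055, g' = -0.288 → ψ₂ = 0.645
  ψ₂ = 0.645: g = 0.0001, g' = -0.279 → ψ₂ = 0.646
Converged at ψ₂ = 0.646.
  acetaldehyde: x = 0.055, y = 0.261
  cyclohexane: x = 0.945, y = 0.739

x_cyclohexane (drum 2) = 0.945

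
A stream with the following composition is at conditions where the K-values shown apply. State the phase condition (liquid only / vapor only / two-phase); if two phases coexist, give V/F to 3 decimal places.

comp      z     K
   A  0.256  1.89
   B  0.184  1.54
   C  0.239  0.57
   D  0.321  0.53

two-phase, V/F = 0.213

ΣzᵢKᵢ = 1.074; Σzᵢ/Kᵢ = 1.280.
Both exceed 1, so a two-phase solution exists.
Rachford–Rice: g(ψ) = Σ zᵢ(Kᵢ−1)/(1+ψ(Kᵢ−1)) = 0.
Newton iteration, ψ⁰ = 0.4:
  ψ = 0.400: g = -0.0602, g' = -0.319 → ψ = 0.211
  ψ = 0.211: g = 0.0005, g' = -0.328 → ψ = 0.213
Converged at ψ = 0.213.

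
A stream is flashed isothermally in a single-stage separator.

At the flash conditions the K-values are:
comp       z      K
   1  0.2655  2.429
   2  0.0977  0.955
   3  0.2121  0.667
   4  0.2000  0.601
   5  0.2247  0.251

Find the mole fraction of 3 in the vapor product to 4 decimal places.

Material balance + equilibrium reduce to Σ zᵢ(Kᵢ−1)/(1+β(Kᵢ−1)) = 0.
Check two-phase: ΣzᵢKᵢ = 1.0563 > 1 and Σzᵢ/Kᵢ = 1.7576 > 1, so g(0) = 0.0563 > 0 and g(1) = -0.7576 < 0.
Iterate (Newton) starting at β = 0.37:
  β = 0.3700: g = -0.16329, g' = -0.5479 → β = 0.0719
  β = 0.0719: g = 0.00721, g' = -0.6453 → β = 0.0831
  β = 0.0831: g = 0.00005, g' = -0.6356 → β = 0.0832
Converged at β = 0.0832.
Compositions from xᵢ = zᵢ/(1+β(Kᵢ−1)), yᵢ = Kᵢxᵢ:
  1: x = 0.2373, y = 0.5764
  2: x = 0.0981, y = 0.0937
  3: x = 0.2181, y = 0.1455
  4: x = 0.2069, y = 0.1243
  5: x = 0.2396, y = 0.0601

y_3 = 0.1455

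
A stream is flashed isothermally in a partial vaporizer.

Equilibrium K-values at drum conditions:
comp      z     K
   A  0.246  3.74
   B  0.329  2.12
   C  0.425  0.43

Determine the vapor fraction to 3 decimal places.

ψ = 0.747

Material balance + equilibrium reduce to Σ zᵢ(Kᵢ−1)/(1+ψ(Kᵢ−1)) = 0.
Check two-phase: ΣzᵢKᵢ = 1.800 > 1 and Σzᵢ/Kᵢ = 1.209 > 1, so g(0) = 0.800 > 0 and g(1) = -0.209 < 0.
Newton iteration, ψ⁰ = 0.7:
  ψ = 0.700: g = 0.0345, g' = -0.729 → ψ = 0.747
Converged at ψ = 0.747.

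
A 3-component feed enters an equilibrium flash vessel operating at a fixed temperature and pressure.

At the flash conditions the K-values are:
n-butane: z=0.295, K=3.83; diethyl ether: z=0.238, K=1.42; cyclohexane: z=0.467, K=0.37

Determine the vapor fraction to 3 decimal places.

Rachford–Rice: g(ψ) = Σ zᵢ(Kᵢ−1)/(1+ψ(Kᵢ−1)) = 0.
g(0) = ΣzᵢKᵢ − 1 = 0.641 and g(1) = 1 − Σzᵢ/Kᵢ = -0.507, so a root lies in (0, 1).
Iterate (Newton) starting at ψ = 0.5:
  ψ = 0.500: g = -0.0012, g' = -0.829 → ψ = 0.499
Converged at ψ = 0.499.

ψ = 0.499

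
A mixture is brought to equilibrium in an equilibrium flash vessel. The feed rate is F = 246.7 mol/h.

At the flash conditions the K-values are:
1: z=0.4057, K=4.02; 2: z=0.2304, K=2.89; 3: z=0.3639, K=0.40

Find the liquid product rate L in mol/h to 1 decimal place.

Material balance + equilibrium reduce to Σ zᵢ(Kᵢ−1)/(1+β(Kᵢ−1)) = 0.
g(0) = ΣzᵢKᵢ − 1 = 1.4423 and g(1) = 1 − Σzᵢ/Kᵢ = -0.0904, so a root lies in (0, 1).
Newton iteration, β⁰ = 0.5:
  β = 0.5000: g = 0.40010, g' = -1.0722 → β = 0.8732
  β = 0.8732: g = 0.04260, g' = -0.9748 → β = 0.9168
  β = 0.9168: g = -0.00089, g' = -1.0179 → β = 0.9160
Converged at β = 0.9160.
Then V = β·F = 0.9160·246.7 = 226.0 mol/h and L = F − V = 20.7 mol/h.

L = 20.7 mol/h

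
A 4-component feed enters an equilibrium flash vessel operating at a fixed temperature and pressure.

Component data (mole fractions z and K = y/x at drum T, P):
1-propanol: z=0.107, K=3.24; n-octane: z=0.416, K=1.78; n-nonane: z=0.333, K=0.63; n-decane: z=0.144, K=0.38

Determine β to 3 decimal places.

Let β = V/F and solve Σ zᵢ(Kᵢ−1)/(1+β(Kᵢ−1)) = 0.
Feasibility: ΣzᵢKᵢ = 1.352, Σzᵢ/Kᵢ = 1.174 — both > 1, two phases present.
Iterate (Newton) starting at β = 0.5:
  β = 0.500: g = 0.0659, g' = -0.435 → β = 0.651
  β = 0.651: g = 0.0005, g' = -0.435 → β = 0.653
Converged at β = 0.653.

β = 0.653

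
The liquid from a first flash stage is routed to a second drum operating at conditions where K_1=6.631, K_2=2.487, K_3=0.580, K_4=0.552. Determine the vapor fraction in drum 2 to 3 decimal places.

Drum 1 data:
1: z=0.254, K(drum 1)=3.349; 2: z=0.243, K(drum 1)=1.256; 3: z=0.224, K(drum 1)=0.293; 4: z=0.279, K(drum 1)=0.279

V/F (drum 2) = 0.643

Drum 1:
Let ψ₁ = V/F and solve Σ zᵢ(Kᵢ−1)/(1+ψ₁(Kᵢ−1)) = 0.
Feasibility: ΣzᵢKᵢ = 1.299, Σzᵢ/Kᵢ = 2.034 — both > 1, two phases present.
Newton iteration, ψ₁⁰ = 0.5:
  ψ₁ = 0.500: g = -0.2300, g' = -0.931 → ψ₁ = 0.253
  ψ₁ = 0.253: g = -0.0063, g' = -0.948 → ψ₁ = 0.246
Converged at ψ₁ = 0.246.
Drum-1 compositions:
  1: x = 0.161, y = 0.539
  2: x = 0.229, y = 0.287
  3: x = 0.271, y = 0.079
  4: x = 0.339, y = 0.095
Drum-2 feed = drum-1 liquid: z₂ = (0.1609, 0.2286, 0.2713, 0.3393).
Drum 2:
Material balance + equilibrium reduce to Σ zᵢ(Kᵢ−1)/(1+ψ₂(Kᵢ−1)) = 0.
Check two-phase: ΣzᵢKᵢ = 1.980 > 1 and Σzᵢ/Kᵢ = 1.199 > 1, so g(0) = 0.980 > 0 and g(1) = -0.199 < 0.
Iterate (Newton) starting at ψ₂ = 0.43:
  ψ₂ = 0.430: g = 0.1448, g' = -0.800 → ψ₂ = 0.611
  ψ₂ = 0.611: g = 0.0195, g' = -0.613 → ψ₂ = 0.643
Converged at ψ₂ = 0.643.
  1: x = 0.035, y = 0.231
  2: x = 0.117, y = 0.291
  3: x = 0.372, y = 0.216
  4: x = 0.477, y = 0.263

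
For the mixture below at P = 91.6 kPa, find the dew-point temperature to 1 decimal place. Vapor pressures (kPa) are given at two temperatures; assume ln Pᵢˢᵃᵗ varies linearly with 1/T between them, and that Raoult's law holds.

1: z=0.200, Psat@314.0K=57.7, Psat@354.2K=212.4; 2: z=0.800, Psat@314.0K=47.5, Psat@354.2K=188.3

T = 331.1 K

Dew-point temperature: Σzᵢ·P/Pᵢˢᵃᵗ(T) = 1. Interpolate ln Pᵢˢᵃᵗ = aᵢ + bᵢ/T.
  T = 314.0 K: ΣzᵢP/Pᵢˢᵃᵗ = 1.8602
  T = 354.2 K: ΣzᵢP/Pᵢˢᵃᵗ = 0.4754
  T = 334.1 K: ΣzᵢP/Pᵢˢᵃᵗ = 0.9025
  T = 324.1 K: ΣzᵢP/Pᵢˢᵃᵗ = 1.2789
  T = 329.1 K: ΣzᵢP/Pᵢˢᵃᵗ = 1.0715
  T = 331.6 K: ΣzᵢP/Pᵢˢᵃᵗ = 0.9828
Interpolating between 329.1 K and 331.6 K gives T ≈ 331.1 K.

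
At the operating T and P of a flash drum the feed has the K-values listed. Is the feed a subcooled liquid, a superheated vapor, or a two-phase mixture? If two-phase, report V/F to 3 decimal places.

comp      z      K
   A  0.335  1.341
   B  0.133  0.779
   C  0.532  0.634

subcooled liquid

ΣzᵢKᵢ = 0.890; Σzᵢ/Kᵢ = 1.260.
Since ΣzᵢKᵢ < 1 the mixture is below its bubble point — single liquid phase.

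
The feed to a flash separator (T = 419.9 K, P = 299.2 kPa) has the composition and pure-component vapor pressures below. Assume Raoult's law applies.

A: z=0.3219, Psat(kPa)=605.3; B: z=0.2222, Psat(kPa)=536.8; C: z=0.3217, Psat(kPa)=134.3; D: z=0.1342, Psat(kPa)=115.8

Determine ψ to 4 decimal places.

Raoult's law: Kᵢ = Pᵢˢᵃᵗ/P = Pᵢˢᵃᵗ/299.2.
  K_A = 605.3/299.2 = 2.023061, K_B = 536.8/299.2 = 1.794118, K_C = 134.3/299.2 = 0.448864, K_D = 115.8/299.2 = 0.387032
Let ψ = V/F and solve Σ zᵢ(Kᵢ−1)/(1+ψ(Kᵢ−1)) = 0.
g(0) = ΣzᵢKᵢ − 1 = 0.2462 and g(1) = 1 − Σzᵢ/Kᵢ = -0.3464, so a root lies in (0, 1).
Newton iteration, ψ⁰ = 0.5:
  ψ = 0.5000: g = -0.01918, g' = -0.5103 → ψ = 0.4624
  ψ = 0.4624: g = -0.00012, g' = -0.5044 → ψ = 0.4622
Converged at ψ = 0.4622.

ψ = 0.4622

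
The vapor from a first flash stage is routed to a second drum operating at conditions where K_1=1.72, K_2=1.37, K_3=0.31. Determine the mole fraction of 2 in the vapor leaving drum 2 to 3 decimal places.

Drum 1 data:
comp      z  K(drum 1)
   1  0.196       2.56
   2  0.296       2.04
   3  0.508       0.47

Drum 1:
Rachford–Rice: g(ψ₁) = Σ zᵢ(Kᵢ−1)/(1+ψ₁(Kᵢ−1)) = 0.
Check two-phase: ΣzᵢKᵢ = 1.344 > 1 and Σzᵢ/Kᵢ = 1.303 > 1, so g(0) = 0.344 > 0 and g(1) = -0.303 < 0.
Newton iteration, ψ₁⁰ = 0.48:
  ψ₁ = 0.480: g = 0.0191, g' = -0.555 → ψ₁ = 0.514
Converged at ψ₁ = 0.514.
Drum-1 compositions:
  1: x = 0.109, y = 0.278
  2: x = 0.193, y = 0.393
  3: x = 0.698, y = 0.328
Drum-2 feed = drum-1 vapor: z₂ = (0.2784, 0.3934, 0.3283).
Drum 2:
Let ψ₂ = V/F and solve Σ zᵢ(Kᵢ−1)/(1+ψ₂(Kᵢ−1)) = 0.
Feasibility: ΣzᵢKᵢ = 1.119, Σzᵢ/Kᵢ = 1.508 — both > 1, two phases present.
Newton iteration, ψ₂⁰ = 0.5:
  ψ₂ = 0.500: g = -0.0756, g' = -0.481 → ψ₂ = 0.343
  ψ₂ = 0.343: g = -0.0067, g' = -0.403 → ψ₂ = 0.326
Converged at ψ₂ = 0.326.
  1: x = 0.225, y = 0.388
  2: x = 0.351, y = 0.481
  3: x = 0.424, y = 0.131

y_2 (drum 2) = 0.481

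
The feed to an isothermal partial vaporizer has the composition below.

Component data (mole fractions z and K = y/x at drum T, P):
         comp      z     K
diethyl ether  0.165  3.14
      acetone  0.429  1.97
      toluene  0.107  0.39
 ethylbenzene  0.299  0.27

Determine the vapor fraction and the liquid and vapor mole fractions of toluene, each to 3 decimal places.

ψ = 0.516, x_toluene = 0.156, y_toluene = 0.061

Newton iteration, ψ⁰ = 0.5:
  ψ = 0.500: g = 0.0132, g' = -0.837 → ψ = 0.516
Converged at ψ = 0.516.
Compositions from xᵢ = zᵢ/(1+ψ(Kᵢ−1)), yᵢ = Kᵢxᵢ:
  diethyl ether: x = 0.078, y = 0.246
  acetone: x = 0.286, y = 0.563
  toluene: x = 0.156, y = 0.061
  ethylbenzene: x = 0.479, y = 0.129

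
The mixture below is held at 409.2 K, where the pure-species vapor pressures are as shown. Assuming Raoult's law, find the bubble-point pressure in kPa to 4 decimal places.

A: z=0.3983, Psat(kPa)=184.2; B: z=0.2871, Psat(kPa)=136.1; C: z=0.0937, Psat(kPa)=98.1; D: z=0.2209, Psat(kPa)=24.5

Pbub = 127.0452 kPa

At the bubble point ψ → 0, so ΣzᵢKᵢ = 1 with Kᵢ = Pᵢˢᵃᵗ/P ⇒ P = ΣzᵢPᵢˢᵃᵗ.
P = 0.3983·184.2 + 0.2871·136.1 + 0.0937·98.1 + 0.2209·24.5 = 127.0452 kPa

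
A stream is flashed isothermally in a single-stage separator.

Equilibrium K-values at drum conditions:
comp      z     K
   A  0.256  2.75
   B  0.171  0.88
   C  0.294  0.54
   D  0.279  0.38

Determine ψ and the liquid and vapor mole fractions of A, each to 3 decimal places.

ψ = 0.147, x_A = 0.204, y_A = 0.560

Rachford–Rice: g(ψ) = Σ zᵢ(Kᵢ−1)/(1+ψ(Kᵢ−1)) = 0.
g(0) = ΣzᵢKᵢ − 1 = 0.119 and g(1) = 1 − Σzᵢ/Kᵢ = -0.566, so a root lies in (0, 1).
Iterate (Newton) starting at ψ = 0.5:
  ψ = 0.500: g = -0.2092, g' = -0.556 → ψ = 0.124
  ψ = 0.124: g = 0.0167, g' = -0.728 → ψ = 0.147
Converged at ψ = 0.147.
Compositions from xᵢ = zᵢ/(1+ψ(Kᵢ−1)), yᵢ = Kᵢxᵢ:
  A: x = 0.204, y = 0.560
  B: x = 0.174, y = 0.153
  C: x = 0.315, y = 0.170
  D: x = 0.307, y = 0.117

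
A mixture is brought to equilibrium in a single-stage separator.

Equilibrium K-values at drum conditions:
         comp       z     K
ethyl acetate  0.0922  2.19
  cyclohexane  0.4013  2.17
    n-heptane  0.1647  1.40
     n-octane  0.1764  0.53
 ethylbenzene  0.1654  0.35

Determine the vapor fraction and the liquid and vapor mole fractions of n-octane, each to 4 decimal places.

Let ψ = V/F and solve Σ zᵢ(Kᵢ−1)/(1+ψ(Kᵢ−1)) = 0.
g(0) = ΣzᵢKᵢ − 1 = 0.4547 and g(1) = 1 − Σzᵢ/Kᵢ = -0.1501, so a root lies in (0, 1).
Newton–Raphson from ψ = 0.35:
  ψ = 0.3500: g = 0.22996, g' = -0.5348 → ψ = 0.7800
  ψ = 0.7800: g = 0.00364, g' = -0.5852 → ψ = 0.7862
Converged at ψ = 0.7862.
Compositions from xᵢ = zᵢ/(1+ψ(Kᵢ−1)), yᵢ = Kᵢxᵢ:
  ethyl acetate: x = 0.0476, y = 0.1043
  cyclohexane: x = 0.2090, y = 0.4536
  n-heptane: x = 0.1253, y = 0.1754
  n-octane: x = 0.2798, y = 0.1483
  ethylbenzene: x = 0.3383, y = 0.1184

ψ = 0.7862, x_n-octane = 0.2798, y_n-octane = 0.1483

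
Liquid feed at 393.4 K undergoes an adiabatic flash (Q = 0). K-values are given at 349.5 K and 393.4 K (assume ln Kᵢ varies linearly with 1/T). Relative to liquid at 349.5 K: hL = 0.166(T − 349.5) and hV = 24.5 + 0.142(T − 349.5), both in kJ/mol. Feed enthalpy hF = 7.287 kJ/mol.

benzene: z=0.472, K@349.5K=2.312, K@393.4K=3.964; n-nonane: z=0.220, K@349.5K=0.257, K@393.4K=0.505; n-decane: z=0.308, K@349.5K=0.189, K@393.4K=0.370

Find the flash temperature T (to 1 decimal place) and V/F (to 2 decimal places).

Adiabatic flash: solve Rachford–Rice at each trial T, then check hF = ψ·hV(T) + (1−ψ)·hL(T).
  T = 349.5 K: K = (2.312, 0.257, 0.189), RR gives ψ = 0.200, H_out = 4.910 kJ/mol
  T = 393.4 K: K = (3.964, 0.505, 0.370), RR gives ψ = 0.638, H_out = 22.254 kJ/mol
  T = 371.4 K: K = (3.074, 0.367, 0.270), RR gives ψ = 0.428, H_out = 13.905 kJ/mol
  T = 360.4 K: K = (2.676, 0.309, 0.227), RR gives ψ = 0.323, H_out = 9.636 kJ/mol
  T = 354.9 K: K = (2.488, 0.282, 0.207), RR gives ψ = 0.265, H_out = 7.342 kJ/mol
  T = 352.2 K: K = (2.399, 0.269, 0.198), RR gives ψ = 0.233, H_out = 6.153 kJ/mol
  T = 353.5 K: K = (2.442, 0.275, 0.202), RR gives ψ = 0.249, H_out = 6.732 kJ/mol
Linear interpolation between T = 353.5 (H_out = 6.732) and T = 354.9 (H_out = 7.342) on hF = 7.287 gives T ≈ 354.8 K, at which ψ = 0.26.

T = 354.8 K, V/F = 0.26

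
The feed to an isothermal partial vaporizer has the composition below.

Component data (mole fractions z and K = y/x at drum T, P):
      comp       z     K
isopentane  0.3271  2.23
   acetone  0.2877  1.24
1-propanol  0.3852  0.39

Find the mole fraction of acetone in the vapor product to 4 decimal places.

Rachford–Rice: g(ψ) = Σ zᵢ(Kᵢ−1)/(1+ψ(Kᵢ−1)) = 0.
Feasibility: ΣzᵢKᵢ = 1.2364, Σzᵢ/Kᵢ = 1.3664 — both > 1, two phases present.
Newton iteration, ψ⁰ = 0.5:
  ψ = 0.5000: g = -0.02732, g' = -0.4997 → ψ = 0.4453
  ψ = 0.4453: g = -0.00028, g' = -0.4903 → ψ = 0.4448
Converged at ψ = 0.4448.
Compositions from xᵢ = zᵢ/(1+ψ(Kᵢ−1)), yᵢ = Kᵢxᵢ:
  isopentane: x = 0.2114, y = 0.4715
  acetone: x = 0.2600, y = 0.3223
  1-propanol: x = 0.5286, y = 0.2062

y_acetone = 0.3223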